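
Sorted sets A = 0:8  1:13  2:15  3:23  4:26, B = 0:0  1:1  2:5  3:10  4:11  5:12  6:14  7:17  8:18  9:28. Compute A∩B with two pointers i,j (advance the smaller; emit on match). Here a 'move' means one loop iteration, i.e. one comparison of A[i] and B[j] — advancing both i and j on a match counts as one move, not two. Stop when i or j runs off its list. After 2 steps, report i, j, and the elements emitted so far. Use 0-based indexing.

i=0, j=2, emitted=[]

i=0 j=0: 8>0, j++
i=0 j=1: 8>1, j++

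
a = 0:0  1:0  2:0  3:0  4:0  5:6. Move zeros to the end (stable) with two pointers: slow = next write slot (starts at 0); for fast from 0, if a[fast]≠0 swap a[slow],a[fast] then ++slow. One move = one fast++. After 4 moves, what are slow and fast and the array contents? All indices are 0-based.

slow=0, fast=4, a=[0, 0, 0, 0, 0, 6]

slow=0 fast=0: a[fast]=0, fast++
slow=0 fast=1: a[fast]=0, fast++
slow=0 fast=2: a[fast]=0, fast++
slow=0 fast=3: a[fast]=0, fast++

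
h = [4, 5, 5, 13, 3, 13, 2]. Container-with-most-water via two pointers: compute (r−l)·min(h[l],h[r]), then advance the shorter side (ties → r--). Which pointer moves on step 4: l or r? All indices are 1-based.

[1,7] min(4,2)*6=12 best=12 * → r--
[1,6] min(4,13)*5=20 best=20 * → l++
[2,6] min(5,13)*4=20 best=20 → l++
[3,6] min(5,13)*3=15 best=20 → l++

l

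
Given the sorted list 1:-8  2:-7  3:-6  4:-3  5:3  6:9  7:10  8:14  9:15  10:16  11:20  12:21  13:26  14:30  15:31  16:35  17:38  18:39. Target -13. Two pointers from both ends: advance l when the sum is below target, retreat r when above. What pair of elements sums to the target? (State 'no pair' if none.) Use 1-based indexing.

(-7, -6)

[1,18] -8+39=31 >-13 → r--
[1,17] -8+38=30 >-13 → r--
[1,16] -8+35=27 >-13 → r--
[1,15] -8+31=23 >-13 → r--
[1,14] -8+30=22 >-13 → r--
[1,13] -8+26=18 >-13 → r--
[1,12] -8+21=13 >-13 → r--
[1,11] -8+20=12 >-13 → r--
[1,10] -8+16=8 >-13 → r--
[1,9] -8+15=7 >-13 → r--
[1,8] -8+14=6 >-13 → r--
[1,7] -8+10=2 >-13 → r--
[1,6] -8+9=1 >-13 → r--
[1,5] -8+3=-5 >-13 → r--
[1,4] -8+-3=-11 >-13 → r--
[1,3] -8+-6=-14 <-13 → l++
[2,3] -7+-6=-13 → found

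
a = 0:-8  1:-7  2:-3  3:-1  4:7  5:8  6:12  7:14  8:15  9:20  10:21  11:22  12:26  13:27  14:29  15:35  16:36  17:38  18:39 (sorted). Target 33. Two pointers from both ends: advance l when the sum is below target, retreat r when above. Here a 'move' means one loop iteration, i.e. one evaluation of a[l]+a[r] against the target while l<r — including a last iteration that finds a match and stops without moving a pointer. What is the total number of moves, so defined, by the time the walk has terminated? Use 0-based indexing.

[0,18] -8+39=31 <33 → l++
[1,18] -7+39=32 <33 → l++
[2,18] -3+39=36 >33 → r--
[2,17] -3+38=35 >33 → r--
[2,16] -3+36=33 → found

5 moves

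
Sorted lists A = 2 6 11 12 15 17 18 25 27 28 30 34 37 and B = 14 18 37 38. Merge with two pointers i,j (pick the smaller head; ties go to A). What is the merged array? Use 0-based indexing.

[i=0,j=0] A[i]=2<=B[j]=14 take 2 → i++
[i=1,j=0] A[i]=6<=B[j]=14 take 6 → i++
[i=2,j=0] A[i]=11<=B[j]=14 take 11 → i++
[i=3,j=0] A[i]=12<=B[j]=14 take 12 → i++
[i=4,j=0] A[i]=15>B[j]=14 take 14 → j++
[i=4,j=1] A[i]=15<=B[j]=18 take 15 → i++
[i=5,j=1] A[i]=17<=B[j]=18 take 17 → i++
[i=6,j=1] A[i]=18<=B[j]=18 take 18 → i++
[i=7,j=1] A[i]=25>B[j]=18 take 18 → j++
[i=7,j=2] A[i]=25<=B[j]=37 take 25 → i++
[i=8,j=2] A[i]=27<=B[j]=37 take 27 → i++
[i=9,j=2] A[i]=28<=B[j]=37 take 28 → i++
[i=10,j=2] A[i]=30<=B[j]=37 take 30 → i++
[i=11,j=2] A[i]=34<=B[j]=37 take 34 → i++
[i=12,j=2] A[i]=37<=B[j]=37 take 37 → i++
[i=13,j=2] A done, take B[j]=37 → j++
[i=13,j=3] A done, take B[j]=38 → j++

[2, 6, 11, 12, 14, 15, 17, 18, 18, 25, 27, 28, 30, 34, 37, 37, 38]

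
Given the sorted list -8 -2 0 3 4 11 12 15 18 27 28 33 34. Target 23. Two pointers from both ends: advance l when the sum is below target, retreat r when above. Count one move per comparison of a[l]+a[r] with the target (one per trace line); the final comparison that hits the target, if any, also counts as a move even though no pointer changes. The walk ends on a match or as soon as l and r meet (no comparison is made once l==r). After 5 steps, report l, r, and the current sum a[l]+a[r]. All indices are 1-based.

l=2, r=9, sum=16

[1,13] -8+34=26 >23 → r--
[1,12] -8+33=25 >23 → r--
[1,11] -8+28=20 <23 → l++
[2,11] -2+28=26 >23 → r--
[2,10] -2+27=25 >23 → r--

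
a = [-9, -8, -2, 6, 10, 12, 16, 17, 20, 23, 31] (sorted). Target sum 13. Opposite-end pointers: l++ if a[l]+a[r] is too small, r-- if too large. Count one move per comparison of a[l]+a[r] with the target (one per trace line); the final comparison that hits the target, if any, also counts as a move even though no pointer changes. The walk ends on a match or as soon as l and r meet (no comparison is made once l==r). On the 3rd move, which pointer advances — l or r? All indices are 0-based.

l

[0,10] -9+31=22 >13 → r--
[0,9] -9+23=14 >13 → r--
[0,8] -9+20=11 <13 → l++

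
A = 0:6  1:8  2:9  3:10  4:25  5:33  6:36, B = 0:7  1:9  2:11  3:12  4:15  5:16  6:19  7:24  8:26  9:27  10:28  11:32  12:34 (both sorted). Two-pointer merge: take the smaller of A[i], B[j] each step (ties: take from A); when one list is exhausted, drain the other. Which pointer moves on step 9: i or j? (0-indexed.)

[i=0,j=0] A[i]=6<=B[j]=7 take 6 → i++
[i=1,j=0] A[i]=8>B[j]=7 take 7 → j++
[i=1,j=1] A[i]=8<=B[j]=9 take 8 → i++
[i=2,j=1] A[i]=9<=B[j]=9 take 9 → i++
[i=3,j=1] A[i]=10>B[j]=9 take 9 → j++
[i=3,j=2] A[i]=10<=B[j]=11 take 10 → i++
[i=4,j=2] A[i]=25>B[j]=11 take 11 → j++
[i=4,j=3] A[i]=25>B[j]=12 take 12 → j++
[i=4,j=4] A[i]=25>B[j]=15 take 15 → j++

j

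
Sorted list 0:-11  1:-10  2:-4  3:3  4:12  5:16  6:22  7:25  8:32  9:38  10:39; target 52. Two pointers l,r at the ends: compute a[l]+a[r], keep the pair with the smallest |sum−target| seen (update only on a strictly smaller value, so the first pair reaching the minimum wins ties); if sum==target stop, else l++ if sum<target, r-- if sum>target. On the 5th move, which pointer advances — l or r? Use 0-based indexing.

l=0 r=10: -11+39=28 d=24 *, l++
l=1 r=10: -10+39=29 d=23 *, l++
l=2 r=10: -4+39=35 d=17 *, l++
l=3 r=10: 3+39=42 d=10 *, l++
l=4 r=10: 12+39=51 d=1 *, l++

l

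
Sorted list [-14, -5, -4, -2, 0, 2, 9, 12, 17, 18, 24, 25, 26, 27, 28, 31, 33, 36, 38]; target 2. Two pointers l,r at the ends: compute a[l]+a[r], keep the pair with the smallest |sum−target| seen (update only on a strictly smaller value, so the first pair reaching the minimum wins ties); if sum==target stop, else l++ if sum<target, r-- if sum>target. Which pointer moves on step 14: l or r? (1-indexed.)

l=1 r=19: -14+38=24 d=22 *, r--
l=1 r=18: -14+36=22 d=20 *, r--
l=1 r=17: -14+33=19 d=17 *, r--
l=1 r=16: -14+31=17 d=15 *, r--
l=1 r=15: -14+28=14 d=12 *, r--
l=1 r=14: -14+27=13 d=11 *, r--
l=1 r=13: -14+26=12 d=10 *, r--
l=1 r=12: -14+25=11 d=9 *, r--
l=1 r=11: -14+24=10 d=8 *, r--
l=1 r=10: -14+18=4 d=2 *, r--
l=1 r=9: -14+17=3 d=1 *, r--
l=1 r=8: -14+12=-2 d=4, l++
l=2 r=8: -5+12=7 d=5, r--
l=2 r=7: -5+9=4 d=2, r--

r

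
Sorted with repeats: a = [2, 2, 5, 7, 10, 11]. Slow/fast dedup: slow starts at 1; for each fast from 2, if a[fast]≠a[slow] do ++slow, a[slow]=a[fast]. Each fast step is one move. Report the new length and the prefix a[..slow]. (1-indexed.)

(s=1,f=2) a[fast]=2=a[slow] dup → fast++
(s=1,f=3) a[fast]=5≠a[slow]=2 write a[2]=5 → slow++,fast++
(s=2,f=4) a[fast]=7≠a[slow]=5 write a[3]=7 → slow++,fast++
(s=3,f=5) a[fast]=10≠a[slow]=7 write a[4]=10 → slow++,fast++
(s=4,f=6) a[fast]=11≠a[slow]=10 write a[5]=11 → slow++,fast++

length 5; prefix = [2, 5, 7, 10, 11]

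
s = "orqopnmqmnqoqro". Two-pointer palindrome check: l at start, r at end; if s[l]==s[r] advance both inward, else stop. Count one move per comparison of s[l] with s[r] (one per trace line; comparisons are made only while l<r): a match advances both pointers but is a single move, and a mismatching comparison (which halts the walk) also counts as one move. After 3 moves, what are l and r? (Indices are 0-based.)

l=3, r=11

l=0 r=14: 'o'=='o', l++,r--
l=1 r=13: 'r'=='r', l++,r--
l=2 r=12: 'q'=='q', l++,r--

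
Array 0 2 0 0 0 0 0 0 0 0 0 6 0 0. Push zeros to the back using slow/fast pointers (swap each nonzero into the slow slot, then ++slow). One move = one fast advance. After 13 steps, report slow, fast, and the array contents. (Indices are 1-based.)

slow=3, fast=14, a=[2, 6, 0, 0, 0, 0, 0, 0, 0, 0, 0, 0, 0, 0]

slow=1 fast=1: a[fast]=0, fast++
slow=1 fast=2: a[fast]=2≠0 swap→a[1]=2, slow++,fast++
slow=2 fast=3: a[fast]=0, fast++
slow=2 fast=4: a[fast]=0, fast++
slow=2 fast=5: a[fast]=0, fast++
slow=2 fast=6: a[fast]=0, fast++
slow=2 fast=7: a[fast]=0, fast++
slow=2 fast=8: a[fast]=0, fast++
slow=2 fast=9: a[fast]=0, fast++
slow=2 fast=10: a[fast]=0, fast++
slow=2 fast=11: a[fast]=0, fast++
slow=2 fast=12: a[fast]=6≠0 swap→a[2]=6, slow++,fast++
slow=3 fast=13: a[fast]=0, fast++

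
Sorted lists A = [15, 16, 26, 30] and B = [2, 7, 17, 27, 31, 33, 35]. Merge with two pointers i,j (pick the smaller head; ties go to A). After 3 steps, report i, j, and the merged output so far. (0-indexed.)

[i=0,j=0] A[i]=15>B[j]=2 take 2 → j++
[i=0,j=1] A[i]=15>B[j]=7 take 7 → j++
[i=0,j=2] A[i]=15<=B[j]=17 take 15 → i++

i=1, j=2, merged so far=[2, 7, 15]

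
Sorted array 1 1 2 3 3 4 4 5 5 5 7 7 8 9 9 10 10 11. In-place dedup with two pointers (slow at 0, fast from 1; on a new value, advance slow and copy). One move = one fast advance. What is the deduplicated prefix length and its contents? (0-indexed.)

slow=0 fast=1: a[fast]=1=a[slow] dup, fast++
slow=0 fast=2: a[fast]=2≠a[slow]=1 write a[1]=2, slow++,fast++
slow=1 fast=3: a[fast]=3≠a[slow]=2 write a[2]=3, slow++,fast++
slow=2 fast=4: a[fast]=3=a[slow] dup, fast++
slow=2 fast=5: a[fast]=4≠a[slow]=3 write a[3]=4, slow++,fast++
slow=3 fast=6: a[fast]=4=a[slow] dup, fast++
slow=3 fast=7: a[fast]=5≠a[slow]=4 write a[4]=5, slow++,fast++
slow=4 fast=8: a[fast]=5=a[slow] dup, fast++
slow=4 fast=9: a[fast]=5=a[slow] dup, fast++
slow=4 fast=10: a[fast]=7≠a[slow]=5 write a[5]=7, slow++,fast++
slow=5 fast=11: a[fast]=7=a[slow] dup, fast++
slow=5 fast=12: a[fast]=8≠a[slow]=7 write a[6]=8, slow++,fast++
slow=6 fast=13: a[fast]=9≠a[slow]=8 write a[7]=9, slow++,fast++
slow=7 fast=14: a[fast]=9=a[slow] dup, fast++
slow=7 fast=15: a[fast]=10≠a[slow]=9 write a[8]=10, slow++,fast++
slow=8 fast=16: a[fast]=10=a[slow] dup, fast++
slow=8 fast=17: a[fast]=11≠a[slow]=10 write a[9]=11, slow++,fast++

length 10; prefix = [1, 2, 3, 4, 5, 7, 8, 9, 10, 11]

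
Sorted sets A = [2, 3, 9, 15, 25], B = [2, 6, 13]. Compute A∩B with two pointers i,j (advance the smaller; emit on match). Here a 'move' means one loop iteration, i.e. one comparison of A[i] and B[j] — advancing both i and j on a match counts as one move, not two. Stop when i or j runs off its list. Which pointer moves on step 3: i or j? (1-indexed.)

[i=1,j=1] 2==2 emit → i++,j++
[i=2,j=2] 3<6 → i++
[i=3,j=2] 9>6 → j++

j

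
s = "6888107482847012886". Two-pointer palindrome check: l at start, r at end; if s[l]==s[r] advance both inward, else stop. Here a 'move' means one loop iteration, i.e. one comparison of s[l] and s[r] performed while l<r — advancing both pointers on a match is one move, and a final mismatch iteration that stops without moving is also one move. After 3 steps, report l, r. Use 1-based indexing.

[1,19] '6'=='6' → l++,r--
[2,18] '8'=='8' → l++,r--
[3,17] '8'=='8' → l++,r--

l=4, r=16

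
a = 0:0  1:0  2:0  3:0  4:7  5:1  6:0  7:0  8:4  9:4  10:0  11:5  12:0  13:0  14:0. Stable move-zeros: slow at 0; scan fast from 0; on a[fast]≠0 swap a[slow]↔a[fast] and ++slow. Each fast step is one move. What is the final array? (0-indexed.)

(s=0,f=0) a[fast]=0 → fast++
(s=0,f=1) a[fast]=0 → fast++
(s=0,f=2) a[fast]=0 → fast++
(s=0,f=3) a[fast]=0 → fast++
(s=0,f=4) a[fast]=7≠0 swap→a[0]=7 → slow++,fast++
(s=1,f=5) a[fast]=1≠0 swap→a[1]=1 → slow++,fast++
(s=2,f=6) a[fast]=0 → fast++
(s=2,f=7) a[fast]=0 → fast++
(s=2,f=8) a[fast]=4≠0 swap→a[2]=4 → slow++,fast++
(s=3,f=9) a[fast]=4≠0 swap→a[3]=4 → slow++,fast++
(s=4,f=10) a[fast]=0 → fast++
(s=4,f=11) a[fast]=5≠0 swap→a[4]=5 → slow++,fast++
(s=5,f=12) a[fast]=0 → fast++
(s=5,f=13) a[fast]=0 → fast++
(s=5,f=14) a[fast]=0 → fast++

[7, 1, 4, 4, 5, 0, 0, 0, 0, 0, 0, 0, 0, 0, 0]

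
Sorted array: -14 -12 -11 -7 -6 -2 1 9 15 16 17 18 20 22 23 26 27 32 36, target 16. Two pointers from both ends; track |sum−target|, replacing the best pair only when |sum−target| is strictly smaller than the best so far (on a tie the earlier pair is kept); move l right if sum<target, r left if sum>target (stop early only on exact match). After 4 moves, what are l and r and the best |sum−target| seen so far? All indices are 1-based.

[1,19] -14+36=22 d=6 * → r--
[1,18] -14+32=18 d=2 * → r--
[1,17] -14+27=13 d=3 → l++
[2,17] -12+27=15 d=1 * → l++

l=3, r=17, best |Δ|=1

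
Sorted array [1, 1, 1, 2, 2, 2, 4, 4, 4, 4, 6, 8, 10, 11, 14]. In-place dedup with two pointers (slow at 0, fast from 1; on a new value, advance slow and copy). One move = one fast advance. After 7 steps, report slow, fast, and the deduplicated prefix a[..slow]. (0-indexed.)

slow=2, fast=8, prefix=[1, 2, 4]

(s=0,f=1) a[fast]=1=a[slow] dup → fast++
(s=0,f=2) a[fast]=1=a[slow] dup → fast++
(s=0,f=3) a[fast]=2≠a[slow]=1 write a[1]=2 → slow++,fast++
(s=1,f=4) a[fast]=2=a[slow] dup → fast++
(s=1,f=5) a[fast]=2=a[slow] dup → fast++
(s=1,f=6) a[fast]=4≠a[slow]=2 write a[2]=4 → slow++,fast++
(s=2,f=7) a[fast]=4=a[slow] dup → fast++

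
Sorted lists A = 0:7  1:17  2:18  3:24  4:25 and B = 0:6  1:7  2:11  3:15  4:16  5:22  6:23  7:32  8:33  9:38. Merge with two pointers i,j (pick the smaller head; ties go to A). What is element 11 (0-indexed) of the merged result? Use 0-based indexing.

merged[11] = 25

[i=0,j=0] A[i]=7>B[j]=6 take 6 → j++
[i=0,j=1] A[i]=7<=B[j]=7 take 7 → i++
[i=1,j=1] A[i]=17>B[j]=7 take 7 → j++
[i=1,j=2] A[i]=17>B[j]=11 take 11 → j++
[i=1,j=3] A[i]=17>B[j]=15 take 15 → j++
[i=1,j=4] A[i]=17>B[j]=16 take 16 → j++
[i=1,j=5] A[i]=17<=B[j]=22 take 17 → i++
[i=2,j=5] A[i]=18<=B[j]=22 take 18 → i++
[i=3,j=5] A[i]=24>B[j]=22 take 22 → j++
[i=3,j=6] A[i]=24>B[j]=23 take 23 → j++
[i=3,j=7] A[i]=24<=B[j]=32 take 24 → i++
[i=4,j=7] A[i]=25<=B[j]=32 take 25 → i++
[i=5,j=7] A done, take B[j]=32 → j++
[i=5,j=8] A done, take B[j]=33 → j++
[i=5,j=9] A done, take B[j]=38 → j++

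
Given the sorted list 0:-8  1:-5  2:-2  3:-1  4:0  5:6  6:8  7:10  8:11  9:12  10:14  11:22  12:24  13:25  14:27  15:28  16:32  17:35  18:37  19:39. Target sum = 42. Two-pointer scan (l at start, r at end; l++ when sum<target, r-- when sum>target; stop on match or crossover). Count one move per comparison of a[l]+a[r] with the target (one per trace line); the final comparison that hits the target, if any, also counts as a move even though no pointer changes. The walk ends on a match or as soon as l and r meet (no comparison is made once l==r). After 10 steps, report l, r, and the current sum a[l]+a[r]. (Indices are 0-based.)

[0,19] -8+39=31 <42 → l++
[1,19] -5+39=34 <42 → l++
[2,19] -2+39=37 <42 → l++
[3,19] -1+39=38 <42 → l++
[4,19] 0+39=39 <42 → l++
[5,19] 6+39=45 >42 → r--
[5,18] 6+37=43 >42 → r--
[5,17] 6+35=41 <42 → l++
[6,17] 8+35=43 >42 → r--
[6,16] 8+32=40 <42 → l++

l=7, r=16, sum=42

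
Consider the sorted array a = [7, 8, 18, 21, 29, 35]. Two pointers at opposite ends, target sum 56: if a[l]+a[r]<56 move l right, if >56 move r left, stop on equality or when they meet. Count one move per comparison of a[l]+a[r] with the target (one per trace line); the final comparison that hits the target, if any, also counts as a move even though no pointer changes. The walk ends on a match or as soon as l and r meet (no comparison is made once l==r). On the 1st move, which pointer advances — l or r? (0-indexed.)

[0,5] 7+35=42 <56 → l++

l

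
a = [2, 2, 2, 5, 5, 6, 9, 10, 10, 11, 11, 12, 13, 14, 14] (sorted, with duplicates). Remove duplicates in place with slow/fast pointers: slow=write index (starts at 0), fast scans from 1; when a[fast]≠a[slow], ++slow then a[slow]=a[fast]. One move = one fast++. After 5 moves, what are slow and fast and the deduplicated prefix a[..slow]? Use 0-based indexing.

slow=2, fast=6, prefix=[2, 5, 6]

slow=0 fast=1: a[fast]=2=a[slow] dup, fast++
slow=0 fast=2: a[fast]=2=a[slow] dup, fast++
slow=0 fast=3: a[fast]=5≠a[slow]=2 write a[1]=5, slow++,fast++
slow=1 fast=4: a[fast]=5=a[slow] dup, fast++
slow=1 fast=5: a[fast]=6≠a[slow]=5 write a[2]=6, slow++,fast++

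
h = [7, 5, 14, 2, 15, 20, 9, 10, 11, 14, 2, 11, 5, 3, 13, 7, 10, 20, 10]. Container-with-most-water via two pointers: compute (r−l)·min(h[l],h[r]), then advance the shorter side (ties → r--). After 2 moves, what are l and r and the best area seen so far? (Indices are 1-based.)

l=3, r=19, best area=126

l=1 r=19: min(7,10)*18=126 best=126 *, l++
l=2 r=19: min(5,10)*17=85 best=126, l++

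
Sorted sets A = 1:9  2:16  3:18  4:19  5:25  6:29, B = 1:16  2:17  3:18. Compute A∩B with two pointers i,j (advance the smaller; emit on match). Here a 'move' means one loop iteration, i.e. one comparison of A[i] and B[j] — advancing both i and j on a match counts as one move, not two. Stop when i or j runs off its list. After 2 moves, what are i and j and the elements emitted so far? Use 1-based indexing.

[i=1,j=1] 9<16 → i++
[i=2,j=1] 16==16 emit → i++,j++

i=3, j=2, emitted=[16]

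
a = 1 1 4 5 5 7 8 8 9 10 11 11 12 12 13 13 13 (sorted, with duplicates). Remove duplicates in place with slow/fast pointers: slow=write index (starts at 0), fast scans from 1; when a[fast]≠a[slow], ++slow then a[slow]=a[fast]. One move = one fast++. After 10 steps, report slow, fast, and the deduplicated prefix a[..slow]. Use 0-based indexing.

(s=0,f=1) a[fast]=1=a[slow] dup → fast++
(s=0,f=2) a[fast]=4≠a[slow]=1 write a[1]=4 → slow++,fast++
(s=1,f=3) a[fast]=5≠a[slow]=4 write a[2]=5 → slow++,fast++
(s=2,f=4) a[fast]=5=a[slow] dup → fast++
(s=2,f=5) a[fast]=7≠a[slow]=5 write a[3]=7 → slow++,fast++
(s=3,f=6) a[fast]=8≠a[slow]=7 write a[4]=8 → slow++,fast++
(s=4,f=7) a[fast]=8=a[slow] dup → fast++
(s=4,f=8) a[fast]=9≠a[slow]=8 write a[5]=9 → slow++,fast++
(s=5,f=9) a[fast]=10≠a[slow]=9 write a[6]=10 → slow++,fast++
(s=6,f=10) a[fast]=11≠a[slow]=10 write a[7]=11 → slow++,fast++

slow=7, fast=11, prefix=[1, 4, 5, 7, 8, 9, 10, 11]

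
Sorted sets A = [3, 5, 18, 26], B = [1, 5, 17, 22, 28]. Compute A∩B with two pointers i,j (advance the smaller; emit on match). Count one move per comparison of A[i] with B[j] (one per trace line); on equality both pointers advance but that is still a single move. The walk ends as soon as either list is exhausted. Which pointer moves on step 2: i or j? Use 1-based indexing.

i=1 j=1: 3>1, j++
i=1 j=2: 3<5, i++

i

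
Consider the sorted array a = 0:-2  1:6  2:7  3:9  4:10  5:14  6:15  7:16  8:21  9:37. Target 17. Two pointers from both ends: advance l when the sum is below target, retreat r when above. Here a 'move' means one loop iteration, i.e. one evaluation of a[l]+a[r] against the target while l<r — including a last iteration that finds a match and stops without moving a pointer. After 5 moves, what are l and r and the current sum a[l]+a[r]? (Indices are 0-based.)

[0,9] -2+37=35 >17 → r--
[0,8] -2+21=19 >17 → r--
[0,7] -2+16=14 <17 → l++
[1,7] 6+16=22 >17 → r--
[1,6] 6+15=21 >17 → r--

l=1, r=5, sum=20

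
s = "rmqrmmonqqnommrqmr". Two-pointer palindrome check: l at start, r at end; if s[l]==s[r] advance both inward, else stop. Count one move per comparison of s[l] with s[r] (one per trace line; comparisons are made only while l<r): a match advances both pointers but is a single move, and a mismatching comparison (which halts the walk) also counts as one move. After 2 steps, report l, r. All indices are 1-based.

l=3, r=16

[1,18] 'r'=='r' → l++,r--
[2,17] 'm'=='m' → l++,r--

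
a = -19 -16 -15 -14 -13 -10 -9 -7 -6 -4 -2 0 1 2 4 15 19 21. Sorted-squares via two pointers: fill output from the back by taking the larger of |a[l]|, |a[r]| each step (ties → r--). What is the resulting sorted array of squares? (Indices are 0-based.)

[0, 1, 4, 4, 16, 16, 36, 49, 81, 100, 169, 196, 225, 225, 256, 361, 361, 441]

l=0 r=17: |-19|<=|21| out[17]=441, r--
l=0 r=16: |-19|<=|19| out[16]=361, r--
l=0 r=15: |-19|>|15| out[15]=361, l++
l=1 r=15: |-16|>|15| out[14]=256, l++
l=2 r=15: |-15|<=|15| out[13]=225, r--
l=2 r=14: |-15|>|4| out[12]=225, l++
l=3 r=14: |-14|>|4| out[11]=196, l++
l=4 r=14: |-13|>|4| out[10]=169, l++
l=5 r=14: |-10|>|4| out[9]=100, l++
l=6 r=14: |-9|>|4| out[8]=81, l++
l=7 r=14: |-7|>|4| out[7]=49, l++
l=8 r=14: |-6|>|4| out[6]=36, l++
l=9 r=14: |-4|<=|4| out[5]=16, r--
l=9 r=13: |-4|>|2| out[4]=16, l++
l=10 r=13: |-2|<=|2| out[3]=4, r--
l=10 r=12: |-2|>|1| out[2]=4, l++
l=11 r=12: |0|<=|1| out[1]=1, r--
l=11 r=11: |0|<=|0| out[0]=0, r--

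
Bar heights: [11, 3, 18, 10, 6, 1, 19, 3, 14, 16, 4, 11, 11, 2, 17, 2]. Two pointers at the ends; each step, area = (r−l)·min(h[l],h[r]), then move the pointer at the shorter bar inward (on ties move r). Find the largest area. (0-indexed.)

max area = 204

l=0 r=15: min(11,2)*15=30 best=30 *, r--
l=0 r=14: min(11,17)*14=154 best=154 *, l++
l=1 r=14: min(3,17)*13=39 best=154, l++
l=2 r=14: min(18,17)*12=204 best=204 *, r--
l=2 r=13: min(18,2)*11=22 best=204, r--
l=2 r=12: min(18,11)*10=110 best=204, r--
l=2 r=11: min(18,11)*9=99 best=204, r--
l=2 r=10: min(18,4)*8=32 best=204, r--
l=2 r=9: min(18,16)*7=112 best=204, r--
l=2 r=8: min(18,14)*6=84 best=204, r--
l=2 r=7: min(18,3)*5=15 best=204, r--
l=2 r=6: min(18,19)*4=72 best=204, l++
l=3 r=6: min(10,19)*3=30 best=204, l++
l=4 r=6: min(6,19)*2=12 best=204, l++
l=5 r=6: min(1,19)*1=1 best=204, l++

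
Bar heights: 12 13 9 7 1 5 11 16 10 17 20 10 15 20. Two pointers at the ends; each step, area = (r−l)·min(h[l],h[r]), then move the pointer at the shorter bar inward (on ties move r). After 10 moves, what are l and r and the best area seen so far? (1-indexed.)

l=11, r=14, best area=156

[1,14] min(12,20)*13=156 best=156 * → l++
[2,14] min(13,20)*12=156 best=156 → l++
[3,14] min(9,20)*11=99 best=156 → l++
[4,14] min(7,20)*10=70 best=156 → l++
[5,14] min(1,20)*9=9 best=156 → l++
[6,14] min(5,20)*8=40 best=156 → l++
[7,14] min(11,20)*7=77 best=156 → l++
[8,14] min(16,20)*6=96 best=156 → l++
[9,14] min(10,20)*5=50 best=156 → l++
[10,14] min(17,20)*4=68 best=156 → l++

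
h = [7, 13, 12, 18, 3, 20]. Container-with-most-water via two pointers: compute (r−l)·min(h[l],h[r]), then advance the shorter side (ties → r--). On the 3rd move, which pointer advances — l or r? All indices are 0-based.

l

l=0 r=5: min(7,20)*5=35 best=35 *, l++
l=1 r=5: min(13,20)*4=52 best=52 *, l++
l=2 r=5: min(12,20)*3=36 best=52, l++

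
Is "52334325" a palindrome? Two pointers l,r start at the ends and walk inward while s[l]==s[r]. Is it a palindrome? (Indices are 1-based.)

[1,8] '5'=='5' → l++,r--
[2,7] '2'=='2' → l++,r--
[3,6] '3'=='3' → l++,r--
[4,5] '3'!='4' → stop

not a palindrome (mismatch at 4,5)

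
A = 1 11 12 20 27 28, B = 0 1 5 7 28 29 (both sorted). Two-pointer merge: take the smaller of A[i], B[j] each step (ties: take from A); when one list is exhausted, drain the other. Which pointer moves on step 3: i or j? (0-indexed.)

i=0 j=0: A[i]=1>B[j]=0 take 0, j++
i=0 j=1: A[i]=1<=B[j]=1 take 1, i++
i=1 j=1: A[i]=11>B[j]=1 take 1, j++

j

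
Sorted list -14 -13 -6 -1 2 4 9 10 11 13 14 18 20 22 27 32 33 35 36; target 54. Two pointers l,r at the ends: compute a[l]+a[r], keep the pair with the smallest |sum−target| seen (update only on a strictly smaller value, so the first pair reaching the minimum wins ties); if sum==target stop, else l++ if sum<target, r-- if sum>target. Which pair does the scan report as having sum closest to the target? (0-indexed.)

[0,18] -14+36=22 d=32 * → l++
[1,18] -13+36=23 d=31 * → l++
[2,18] -6+36=30 d=24 * → l++
[3,18] -1+36=35 d=19 * → l++
[4,18] 2+36=38 d=16 * → l++
[5,18] 4+36=40 d=14 * → l++
[6,18] 9+36=45 d=9 * → l++
[7,18] 10+36=46 d=8 * → l++
[8,18] 11+36=47 d=7 * → l++
[9,18] 13+36=49 d=5 * → l++
[10,18] 14+36=50 d=4 * → l++
[11,18] 18+36=54 d=0 * → stop

pair (18, 36) with sum 54 (|Δ|=0)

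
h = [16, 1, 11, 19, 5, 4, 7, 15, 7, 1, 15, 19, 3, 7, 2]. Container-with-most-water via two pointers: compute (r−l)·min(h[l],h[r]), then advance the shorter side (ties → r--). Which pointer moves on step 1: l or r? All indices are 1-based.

[1,15] min(16,2)*14=28 best=28 * → r--

r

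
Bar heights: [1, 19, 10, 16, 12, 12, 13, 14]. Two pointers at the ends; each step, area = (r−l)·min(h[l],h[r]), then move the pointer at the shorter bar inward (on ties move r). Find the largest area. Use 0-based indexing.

[0,7] min(1,14)*7=7 best=7 * → l++
[1,7] min(19,14)*6=84 best=84 * → r--
[1,6] min(19,13)*5=65 best=84 → r--
[1,5] min(19,12)*4=48 best=84 → r--
[1,4] min(19,12)*3=36 best=84 → r--
[1,3] min(19,16)*2=32 best=84 → r--
[1,2] min(19,10)*1=10 best=84 → r--

max area = 84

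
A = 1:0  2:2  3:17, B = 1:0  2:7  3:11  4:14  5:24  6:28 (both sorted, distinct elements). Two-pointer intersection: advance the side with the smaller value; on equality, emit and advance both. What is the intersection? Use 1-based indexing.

i=1 j=1: 0==0 emit, i++,j++
i=2 j=2: 2<7, i++
i=3 j=2: 17>7, j++
i=3 j=3: 17>11, j++
i=3 j=4: 17>14, j++
i=3 j=5: 17<24, i++

intersection = [0]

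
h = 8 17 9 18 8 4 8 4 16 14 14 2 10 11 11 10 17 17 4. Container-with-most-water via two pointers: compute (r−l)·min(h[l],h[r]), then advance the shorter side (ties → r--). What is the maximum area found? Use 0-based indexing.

max area = 272

l=0 r=18: min(8,4)*18=72 best=72 *, r--
l=0 r=17: min(8,17)*17=136 best=136 *, l++
l=1 r=17: min(17,17)*16=272 best=272 *, r--
l=1 r=16: min(17,17)*15=255 best=272, r--
l=1 r=15: min(17,10)*14=140 best=272, r--
l=1 r=14: min(17,11)*13=143 best=272, r--
l=1 r=13: min(17,11)*12=132 best=272, r--
l=1 r=12: min(17,10)*11=110 best=272, r--
l=1 r=11: min(17,2)*10=20 best=272, r--
l=1 r=10: min(17,14)*9=126 best=272, r--
l=1 r=9: min(17,14)*8=112 best=272, r--
l=1 r=8: min(17,16)*7=112 best=272, r--
l=1 r=7: min(17,4)*6=24 best=272, r--
l=1 r=6: min(17,8)*5=40 best=272, r--
l=1 r=5: min(17,4)*4=16 best=272, r--
l=1 r=4: min(17,8)*3=24 best=272, r--
l=1 r=3: min(17,18)*2=34 best=272, l++
l=2 r=3: min(9,18)*1=9 best=272, l++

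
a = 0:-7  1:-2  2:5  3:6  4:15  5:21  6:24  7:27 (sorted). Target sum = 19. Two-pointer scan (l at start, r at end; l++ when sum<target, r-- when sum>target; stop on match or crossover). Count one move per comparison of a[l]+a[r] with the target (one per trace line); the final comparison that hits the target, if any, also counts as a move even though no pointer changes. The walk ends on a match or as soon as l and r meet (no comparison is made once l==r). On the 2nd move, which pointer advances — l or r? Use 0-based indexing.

l

[0,7] -7+27=20 >19 → r--
[0,6] -7+24=17 <19 → l++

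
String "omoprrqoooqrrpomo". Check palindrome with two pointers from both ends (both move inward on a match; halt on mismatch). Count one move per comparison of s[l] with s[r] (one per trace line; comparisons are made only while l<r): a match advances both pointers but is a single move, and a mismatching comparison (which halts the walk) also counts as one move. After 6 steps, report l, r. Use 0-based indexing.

l=6, r=10

l=0 r=16: 'o'=='o', l++,r--
l=1 r=15: 'm'=='m', l++,r--
l=2 r=14: 'o'=='o', l++,r--
l=3 r=13: 'p'=='p', l++,r--
l=4 r=12: 'r'=='r', l++,r--
l=5 r=11: 'r'=='r', l++,r--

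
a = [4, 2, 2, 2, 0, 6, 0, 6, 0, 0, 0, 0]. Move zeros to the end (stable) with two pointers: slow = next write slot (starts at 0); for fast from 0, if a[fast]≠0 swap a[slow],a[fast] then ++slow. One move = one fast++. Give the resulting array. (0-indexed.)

[4, 2, 2, 2, 6, 6, 0, 0, 0, 0, 0, 0]

slow=0 fast=0: a[fast]=4≠0 swap→a[0]=4, slow++,fast++
slow=1 fast=1: a[fast]=2≠0 swap→a[1]=2, slow++,fast++
slow=2 fast=2: a[fast]=2≠0 swap→a[2]=2, slow++,fast++
slow=3 fast=3: a[fast]=2≠0 swap→a[3]=2, slow++,fast++
slow=4 fast=4: a[fast]=0, fast++
slow=4 fast=5: a[fast]=6≠0 swap→a[4]=6, slow++,fast++
slow=5 fast=6: a[fast]=0, fast++
slow=5 fast=7: a[fast]=6≠0 swap→a[5]=6, slow++,fast++
slow=6 fast=8: a[fast]=0, fast++
slow=6 fast=9: a[fast]=0, fast++
slow=6 fast=10: a[fast]=0, fast++
slow=6 fast=11: a[fast]=0, fast++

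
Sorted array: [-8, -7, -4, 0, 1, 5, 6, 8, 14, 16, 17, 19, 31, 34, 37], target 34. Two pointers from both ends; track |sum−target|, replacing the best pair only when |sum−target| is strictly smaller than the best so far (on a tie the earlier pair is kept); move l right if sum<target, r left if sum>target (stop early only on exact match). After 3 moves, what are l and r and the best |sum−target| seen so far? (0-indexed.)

l=0 r=14: -8+37=29 d=5 *, l++
l=1 r=14: -7+37=30 d=4 *, l++
l=2 r=14: -4+37=33 d=1 *, l++

l=3, r=14, best |Δ|=1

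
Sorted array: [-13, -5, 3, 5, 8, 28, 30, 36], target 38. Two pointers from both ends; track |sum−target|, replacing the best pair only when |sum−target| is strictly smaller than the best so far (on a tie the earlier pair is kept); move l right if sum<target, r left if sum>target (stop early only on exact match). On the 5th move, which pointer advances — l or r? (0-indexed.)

[0,7] -13+36=23 d=15 * → l++
[1,7] -5+36=31 d=7 * → l++
[2,7] 3+36=39 d=1 * → r--
[2,6] 3+30=33 d=5 → l++
[3,6] 5+30=35 d=3 → l++

l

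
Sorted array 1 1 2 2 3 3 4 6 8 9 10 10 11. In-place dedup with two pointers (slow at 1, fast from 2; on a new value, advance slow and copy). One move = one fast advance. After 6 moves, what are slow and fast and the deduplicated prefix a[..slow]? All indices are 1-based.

slow=4, fast=8, prefix=[1, 2, 3, 4]

slow=1 fast=2: a[fast]=1=a[slow] dup, fast++
slow=1 fast=3: a[fast]=2≠a[slow]=1 write a[2]=2, slow++,fast++
slow=2 fast=4: a[fast]=2=a[slow] dup, fast++
slow=2 fast=5: a[fast]=3≠a[slow]=2 write a[3]=3, slow++,fast++
slow=3 fast=6: a[fast]=3=a[slow] dup, fast++
slow=3 fast=7: a[fast]=4≠a[slow]=3 write a[4]=4, slow++,fast++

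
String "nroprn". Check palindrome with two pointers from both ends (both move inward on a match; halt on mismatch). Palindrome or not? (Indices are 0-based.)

[0,5] 'n'=='n' → l++,r--
[1,4] 'r'=='r' → l++,r--
[2,3] 'o'!='p' → stop

not a palindrome (mismatch at 2,3)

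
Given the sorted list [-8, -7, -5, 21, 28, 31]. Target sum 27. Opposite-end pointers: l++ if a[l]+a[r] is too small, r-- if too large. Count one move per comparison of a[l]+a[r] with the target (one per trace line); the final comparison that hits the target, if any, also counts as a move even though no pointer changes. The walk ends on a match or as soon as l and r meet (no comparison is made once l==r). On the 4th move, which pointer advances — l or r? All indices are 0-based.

r

l=0 r=5: -8+31=23 <27, l++
l=1 r=5: -7+31=24 <27, l++
l=2 r=5: -5+31=26 <27, l++
l=3 r=5: 21+31=52 >27, r--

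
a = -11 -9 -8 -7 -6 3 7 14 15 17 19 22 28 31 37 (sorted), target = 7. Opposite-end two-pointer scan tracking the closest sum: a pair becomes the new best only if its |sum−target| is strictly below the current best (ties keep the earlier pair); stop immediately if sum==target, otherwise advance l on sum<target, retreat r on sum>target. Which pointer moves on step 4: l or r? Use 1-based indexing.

l=1 r=15: -11+37=26 d=19 *, r--
l=1 r=14: -11+31=20 d=13 *, r--
l=1 r=13: -11+28=17 d=10 *, r--
l=1 r=12: -11+22=11 d=4 *, r--

r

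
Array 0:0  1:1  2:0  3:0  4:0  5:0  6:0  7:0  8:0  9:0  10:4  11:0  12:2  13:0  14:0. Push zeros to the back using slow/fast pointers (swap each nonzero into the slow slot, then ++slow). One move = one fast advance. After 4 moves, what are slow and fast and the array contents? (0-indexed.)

slow=1, fast=4, a=[1, 0, 0, 0, 0, 0, 0, 0, 0, 0, 4, 0, 2, 0, 0]

slow=0 fast=0: a[fast]=0, fast++
slow=0 fast=1: a[fast]=1≠0 swap→a[0]=1, slow++,fast++
slow=1 fast=2: a[fast]=0, fast++
slow=1 fast=3: a[fast]=0, fast++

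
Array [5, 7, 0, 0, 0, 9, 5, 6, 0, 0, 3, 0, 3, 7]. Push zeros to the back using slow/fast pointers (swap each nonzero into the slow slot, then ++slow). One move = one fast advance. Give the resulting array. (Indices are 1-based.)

[5, 7, 9, 5, 6, 3, 3, 7, 0, 0, 0, 0, 0, 0]

slow=1 fast=1: a[fast]=5≠0 swap→a[1]=5, slow++,fast++
slow=2 fast=2: a[fast]=7≠0 swap→a[2]=7, slow++,fast++
slow=3 fast=3: a[fast]=0, fast++
slow=3 fast=4: a[fast]=0, fast++
slow=3 fast=5: a[fast]=0, fast++
slow=3 fast=6: a[fast]=9≠0 swap→a[3]=9, slow++,fast++
slow=4 fast=7: a[fast]=5≠0 swap→a[4]=5, slow++,fast++
slow=5 fast=8: a[fast]=6≠0 swap→a[5]=6, slow++,fast++
slow=6 fast=9: a[fast]=0, fast++
slow=6 fast=10: a[fast]=0, fast++
slow=6 fast=11: a[fast]=3≠0 swap→a[6]=3, slow++,fast++
slow=7 fast=12: a[fast]=0, fast++
slow=7 fast=13: a[fast]=3≠0 swap→a[7]=3, slow++,fast++
slow=8 fast=14: a[fast]=7≠0 swap→a[8]=7, slow++,fast++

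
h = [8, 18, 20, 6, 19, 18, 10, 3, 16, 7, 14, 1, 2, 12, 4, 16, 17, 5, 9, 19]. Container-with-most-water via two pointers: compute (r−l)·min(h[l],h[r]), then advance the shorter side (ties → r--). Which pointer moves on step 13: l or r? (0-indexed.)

r

l=0 r=19: min(8,19)*19=152 best=152 *, l++
l=1 r=19: min(18,19)*18=324 best=324 *, l++
l=2 r=19: min(20,19)*17=323 best=324, r--
l=2 r=18: min(20,9)*16=144 best=324, r--
l=2 r=17: min(20,5)*15=75 best=324, r--
l=2 r=16: min(20,17)*14=238 best=324, r--
l=2 r=15: min(20,16)*13=208 best=324, r--
l=2 r=14: min(20,4)*12=48 best=324, r--
l=2 r=13: min(20,12)*11=132 best=324, r--
l=2 r=12: min(20,2)*10=20 best=324, r--
l=2 r=11: min(20,1)*9=9 best=324, r--
l=2 r=10: min(20,14)*8=112 best=324, r--
l=2 r=9: min(20,7)*7=49 best=324, r--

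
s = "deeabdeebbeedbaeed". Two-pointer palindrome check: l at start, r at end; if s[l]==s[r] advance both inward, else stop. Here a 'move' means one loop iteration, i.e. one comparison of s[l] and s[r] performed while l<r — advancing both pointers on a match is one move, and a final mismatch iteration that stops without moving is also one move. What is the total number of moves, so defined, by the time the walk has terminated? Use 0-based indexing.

9 moves

l=0 r=17: 'd'=='d', l++,r--
l=1 r=16: 'e'=='e', l++,r--
l=2 r=15: 'e'=='e', l++,r--
l=3 r=14: 'a'=='a', l++,r--
l=4 r=13: 'b'=='b', l++,r--
l=5 r=12: 'd'=='d', l++,r--
l=6 r=11: 'e'=='e', l++,r--
l=7 r=10: 'e'=='e', l++,r--
l=8 r=9: 'b'=='b', l++,r--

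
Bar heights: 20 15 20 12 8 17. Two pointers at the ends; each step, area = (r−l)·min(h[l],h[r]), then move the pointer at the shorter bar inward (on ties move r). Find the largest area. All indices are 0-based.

l=0 r=5: min(20,17)*5=85 best=85 *, r--
l=0 r=4: min(20,8)*4=32 best=85, r--
l=0 r=3: min(20,12)*3=36 best=85, r--
l=0 r=2: min(20,20)*2=40 best=85, r--
l=0 r=1: min(20,15)*1=15 best=85, r--

max area = 85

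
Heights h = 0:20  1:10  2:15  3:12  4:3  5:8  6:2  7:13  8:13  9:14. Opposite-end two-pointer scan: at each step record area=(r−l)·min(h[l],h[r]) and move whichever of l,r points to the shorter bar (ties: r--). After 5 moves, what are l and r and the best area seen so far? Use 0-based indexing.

l=0, r=4, best area=126

[0,9] min(20,14)*9=126 best=126 * → r--
[0,8] min(20,13)*8=104 best=126 → r--
[0,7] min(20,13)*7=91 best=126 → r--
[0,6] min(20,2)*6=12 best=126 → r--
[0,5] min(20,8)*5=40 best=126 → r--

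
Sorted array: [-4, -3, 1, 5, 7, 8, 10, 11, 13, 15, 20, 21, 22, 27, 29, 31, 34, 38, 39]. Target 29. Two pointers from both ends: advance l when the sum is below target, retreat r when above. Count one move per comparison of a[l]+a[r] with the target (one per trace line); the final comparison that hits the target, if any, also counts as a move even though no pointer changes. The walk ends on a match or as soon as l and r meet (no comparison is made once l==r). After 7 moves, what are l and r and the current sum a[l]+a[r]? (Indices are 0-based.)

[0,18] -4+39=35 >29 → r--
[0,17] -4+38=34 >29 → r--
[0,16] -4+34=30 >29 → r--
[0,15] -4+31=27 <29 → l++
[1,15] -3+31=28 <29 → l++
[2,15] 1+31=32 >29 → r--
[2,14] 1+29=30 >29 → r--

l=2, r=13, sum=28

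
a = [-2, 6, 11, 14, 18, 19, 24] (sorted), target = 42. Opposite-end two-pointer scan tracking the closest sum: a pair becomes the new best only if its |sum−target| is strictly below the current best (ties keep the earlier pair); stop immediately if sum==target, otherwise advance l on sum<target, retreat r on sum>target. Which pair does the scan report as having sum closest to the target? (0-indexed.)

pair (18, 24) with sum 42 (|Δ|=0)

[0,6] -2+24=22 d=20 * → l++
[1,6] 6+24=30 d=12 * → l++
[2,6] 11+24=35 d=7 * → l++
[3,6] 14+24=38 d=4 * → l++
[4,6] 18+24=42 d=0 * → stop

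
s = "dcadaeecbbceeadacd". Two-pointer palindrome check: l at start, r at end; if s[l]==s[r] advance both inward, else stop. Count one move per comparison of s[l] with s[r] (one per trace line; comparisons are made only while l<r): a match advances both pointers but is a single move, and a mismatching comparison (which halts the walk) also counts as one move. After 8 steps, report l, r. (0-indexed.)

l=8, r=9

[0,17] 'd'=='d' → l++,r--
[1,16] 'c'=='c' → l++,r--
[2,15] 'a'=='a' → l++,r--
[3,14] 'd'=='d' → l++,r--
[4,13] 'a'=='a' → l++,r--
[5,12] 'e'=='e' → l++,r--
[6,11] 'e'=='e' → l++,r--
[7,10] 'c'=='c' → l++,r--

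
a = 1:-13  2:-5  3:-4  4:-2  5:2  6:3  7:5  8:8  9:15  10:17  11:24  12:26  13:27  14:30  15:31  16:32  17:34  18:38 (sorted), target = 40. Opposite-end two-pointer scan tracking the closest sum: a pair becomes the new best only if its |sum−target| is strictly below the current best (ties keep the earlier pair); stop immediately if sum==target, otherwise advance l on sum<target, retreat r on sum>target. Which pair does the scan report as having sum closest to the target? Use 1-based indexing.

[1,18] -13+38=25 d=15 * → l++
[2,18] -5+38=33 d=7 * → l++
[3,18] -4+38=34 d=6 * → l++
[4,18] -2+38=36 d=4 * → l++
[5,18] 2+38=40 d=0 * → stop

pair (2, 38) with sum 40 (|Δ|=0)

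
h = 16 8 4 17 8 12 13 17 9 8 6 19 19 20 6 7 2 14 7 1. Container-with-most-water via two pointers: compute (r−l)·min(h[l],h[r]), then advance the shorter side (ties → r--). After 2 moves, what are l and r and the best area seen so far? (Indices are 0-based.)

l=0, r=17, best area=126

l=0 r=19: min(16,1)*19=19 best=19 *, r--
l=0 r=18: min(16,7)*18=126 best=126 *, r--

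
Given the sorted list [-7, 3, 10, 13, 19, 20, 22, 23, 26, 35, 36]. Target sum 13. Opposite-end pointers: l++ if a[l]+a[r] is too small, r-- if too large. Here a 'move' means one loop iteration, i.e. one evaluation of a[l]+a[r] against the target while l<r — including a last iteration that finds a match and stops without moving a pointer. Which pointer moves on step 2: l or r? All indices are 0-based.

[0,10] -7+36=29 >13 → r--
[0,9] -7+35=28 >13 → r--

r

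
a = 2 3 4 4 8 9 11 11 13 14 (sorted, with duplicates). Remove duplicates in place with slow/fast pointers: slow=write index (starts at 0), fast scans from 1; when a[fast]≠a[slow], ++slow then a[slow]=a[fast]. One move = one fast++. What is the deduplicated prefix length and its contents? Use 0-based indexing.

length 8; prefix = [2, 3, 4, 8, 9, 11, 13, 14]

(s=0,f=1) a[fast]=3≠a[slow]=2 write a[1]=3 → slow++,fast++
(s=1,f=2) a[fast]=4≠a[slow]=3 write a[2]=4 → slow++,fast++
(s=2,f=3) a[fast]=4=a[slow] dup → fast++
(s=2,f=4) a[fast]=8≠a[slow]=4 write a[3]=8 → slow++,fast++
(s=3,f=5) a[fast]=9≠a[slow]=8 write a[4]=9 → slow++,fast++
(s=4,f=6) a[fast]=11≠a[slow]=9 write a[5]=11 → slow++,fast++
(s=5,f=7) a[fast]=11=a[slow] dup → fast++
(s=5,f=8) a[fast]=13≠a[slow]=11 write a[6]=13 → slow++,fast++
(s=6,f=9) a[fast]=14≠a[slow]=13 write a[7]=14 → slow++,fast++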